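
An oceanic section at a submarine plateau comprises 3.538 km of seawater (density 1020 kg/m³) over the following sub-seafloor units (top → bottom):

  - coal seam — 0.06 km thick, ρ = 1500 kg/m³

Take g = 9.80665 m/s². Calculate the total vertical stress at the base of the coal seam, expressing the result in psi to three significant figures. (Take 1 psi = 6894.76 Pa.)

seawater: 1020 kg/m³ × 9.80665 m/s² × 3538 m = 3.539×10^7 Pa = 5133 psi
coal seam: 1500 kg/m³ × 9.80665 m/s² × 60 m = 8.826×10^5 Pa = 128.0 psi
Total = 5133 + 128.0 = 5260.9 psi

5260 psi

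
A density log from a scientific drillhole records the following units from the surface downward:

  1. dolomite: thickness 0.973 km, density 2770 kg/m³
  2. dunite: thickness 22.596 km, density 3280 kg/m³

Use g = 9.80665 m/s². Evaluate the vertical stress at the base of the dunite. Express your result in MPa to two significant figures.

dolomite: 2770 kg/m³ × 9.80665 m/s² × 973 m = 2.643×10^7 Pa = 26.43 MPa
dunite: 3280 kg/m³ × 9.80665 m/s² × 22596 m = 7.268×10^8 Pa = 726.8 MPa
Total = 26.43 + 726.8 = 753.25 MPa

750 MPa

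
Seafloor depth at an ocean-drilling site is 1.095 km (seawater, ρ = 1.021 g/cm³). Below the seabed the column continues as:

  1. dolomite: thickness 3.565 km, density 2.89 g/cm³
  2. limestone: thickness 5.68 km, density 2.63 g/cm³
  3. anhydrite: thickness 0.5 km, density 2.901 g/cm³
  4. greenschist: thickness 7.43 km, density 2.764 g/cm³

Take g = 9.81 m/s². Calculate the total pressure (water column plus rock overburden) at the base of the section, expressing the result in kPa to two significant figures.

470000 kPa

seawater: 1021 kg/m³ × 9.81 m/s² × 1095 m = 1.097×10^7 Pa = 10968 kPa
dolomite: 2890 kg/m³ × 9.81 m/s² × 3565 m = 1.011×10^8 Pa = 1.011×10^5 kPa
limestone: 2630 kg/m³ × 9.81 m/s² × 5680 m = 1.465×10^8 Pa = 1.465×10^5 kPa
anhydrite: 2901 kg/m³ × 9.81 m/s² × 500 m = 1.423×10^7 Pa = 14229 kPa
greenschist: 2764 kg/m³ × 9.81 m/s² × 7430 m = 2.015×10^8 Pa = 2.015×10^5 kPa
Total = 10968 + 1.011×10^5 + 1.465×10^5 + 14229 + 2.015×10^5 = 4.7428×10^5 kPa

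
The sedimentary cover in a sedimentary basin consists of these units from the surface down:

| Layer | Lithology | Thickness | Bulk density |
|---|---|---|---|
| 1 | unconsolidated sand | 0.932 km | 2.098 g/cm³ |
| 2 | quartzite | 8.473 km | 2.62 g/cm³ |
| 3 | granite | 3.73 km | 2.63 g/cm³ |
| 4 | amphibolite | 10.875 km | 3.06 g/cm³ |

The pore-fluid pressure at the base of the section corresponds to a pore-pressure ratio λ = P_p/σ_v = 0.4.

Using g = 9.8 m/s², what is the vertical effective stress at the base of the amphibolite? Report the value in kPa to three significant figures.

395000 kPa

Overburden (lithostatic) stress σ_v:
unconsolidated sand: 2098 kg/m³ × 9.8 m/s² × 932 m = 1.916×10^7 Pa = 19.16 MPa
quartzite: 2620 kg/m³ × 9.8 m/s² × 8473 m = 2.176×10^8 Pa = 217.6 MPa
granite: 2630 kg/m³ × 9.8 m/s² × 3730 m = 9.614×10^7 Pa = 96.14 MPa
amphibolite: 3060 kg/m³ × 9.8 m/s² × 10875 m = 3.261×10^8 Pa = 326.1 MPa
Total = 19.16 + 217.6 + 96.14 + 326.1 = 658.97 MPa
Pore pressure P_p = λ·σ_v = 0.4 × 659.0 MPa = 263.6 MPa
Effective stress σ' = σ_v − P_p = 659.0 − 263.6 = 395.38 MPa = 3.9538×10^5 kPa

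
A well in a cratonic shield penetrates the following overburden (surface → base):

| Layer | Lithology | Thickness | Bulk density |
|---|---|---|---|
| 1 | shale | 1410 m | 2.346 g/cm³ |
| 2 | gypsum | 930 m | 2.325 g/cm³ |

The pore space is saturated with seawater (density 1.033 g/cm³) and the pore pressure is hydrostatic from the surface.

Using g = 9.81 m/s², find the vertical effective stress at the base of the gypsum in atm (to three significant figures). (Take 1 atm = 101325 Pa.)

296 atm

Overburden (lithostatic) stress σ_v:
shale: 2346 kg/m³ × 9.81 m/s² × 1410 m = 3.245×10^7 Pa = 32.45 MPa
gypsum: 2325 kg/m³ × 9.81 m/s² × 930 m = 2.121×10^7 Pa = 21.21 MPa
Total = 32.45 + 21.21 = 53.662 MPa
Pore pressure P_p = 1033 kg/m³ × 9.81 m/s² × 2340 m = 2.371×10^7 Pa = 23.71 MPa
Effective stress σ' = σ_v − P_p = 53.66 − 23.71 = 29.949 MPa = 295.57 atm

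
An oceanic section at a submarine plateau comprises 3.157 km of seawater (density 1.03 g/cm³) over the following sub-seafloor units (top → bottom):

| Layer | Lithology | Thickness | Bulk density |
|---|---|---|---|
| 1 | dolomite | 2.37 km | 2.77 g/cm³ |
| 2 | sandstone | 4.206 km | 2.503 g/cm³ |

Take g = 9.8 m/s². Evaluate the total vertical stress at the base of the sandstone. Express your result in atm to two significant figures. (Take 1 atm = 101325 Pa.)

2000 atm

seawater: 1030 kg/m³ × 9.8 m/s² × 3157 m = 3.187×10^7 Pa = 314.5 atm
dolomite: 2770 kg/m³ × 9.8 m/s² × 2370 m = 6.434×10^7 Pa = 634.9 atm
sandstone: 2503 kg/m³ × 9.8 m/s² × 4206 m = 1.032×10^8 Pa = 1018 atm
Total = 314.5 + 634.9 + 1018 = 1967.7 atm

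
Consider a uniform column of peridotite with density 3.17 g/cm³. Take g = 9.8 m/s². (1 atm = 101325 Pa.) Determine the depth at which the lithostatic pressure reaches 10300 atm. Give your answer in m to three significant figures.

33600 m

h = P/(ρg) = 10300 atm / (3170 kg/m³ × 9.8 m/s²) = 1.044×10^9 Pa / 31066 Pa/m = 33595 m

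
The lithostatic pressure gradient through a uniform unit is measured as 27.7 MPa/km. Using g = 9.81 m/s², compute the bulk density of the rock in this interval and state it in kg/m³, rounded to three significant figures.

ρ = (dP/dz)/g = 27.7 MPa/km / 9.81 m/s² = 27700 Pa/m / 9.81 m/s² = 2823.6 kg/m³

2820 kg/m³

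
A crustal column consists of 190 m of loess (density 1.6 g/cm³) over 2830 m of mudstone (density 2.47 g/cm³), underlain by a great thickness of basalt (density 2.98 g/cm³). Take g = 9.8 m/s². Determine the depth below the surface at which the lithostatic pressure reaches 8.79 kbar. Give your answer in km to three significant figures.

30.7 km

Pressure at base of upper layers: 1600×9.8×190 + 2470×9.8×2830 = 7.148×10^7 Pa = 0.7148 kbar
Remaining pressure to be supplied by basalt: 8.790×10^8 − 7.148×10^7 = 8.075×10^8 Pa
Additional depth in basalt = 8.075×10^8 Pa / (2980 kg/m³ × 9.8 m/s²) = 27651 m
Total depth = 3020 m + 27651 m = 30671 m
= 30.671 km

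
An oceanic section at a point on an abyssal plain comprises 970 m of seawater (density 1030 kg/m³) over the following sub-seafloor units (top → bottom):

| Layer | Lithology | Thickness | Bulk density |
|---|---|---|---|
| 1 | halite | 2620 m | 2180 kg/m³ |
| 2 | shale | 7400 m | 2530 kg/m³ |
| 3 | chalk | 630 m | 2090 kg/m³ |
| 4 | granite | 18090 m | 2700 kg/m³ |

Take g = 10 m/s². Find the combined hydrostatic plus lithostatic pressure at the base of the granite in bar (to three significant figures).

seawater: 1030 kg/m³ × 10 m/s² × 970 m = 9.991×10^6 Pa = 99.91 bar
halite: 2180 kg/m³ × 10 m/s² × 2620 m = 5.712×10^7 Pa = 571.2 bar
shale: 2530 kg/m³ × 10 m/s² × 7400 m = 1.872×10^8 Pa = 1872 bar
chalk: 2090 kg/m³ × 10 m/s² × 630 m = 1.317×10^7 Pa = 131.7 bar
granite: 2700 kg/m³ × 10 m/s² × 18090 m = 4.884×10^8 Pa = 4884 bar
Total = 99.91 + 571.2 + 1872 + 131.7 + 4884 = 7559.2 bar

7560 bar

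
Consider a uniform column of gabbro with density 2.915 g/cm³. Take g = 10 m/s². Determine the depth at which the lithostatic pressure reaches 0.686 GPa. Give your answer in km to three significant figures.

23.5 km

h = P/(ρg) = 0.686 GPa / (2915 kg/m³ × 10 m/s²) = 6.860×10^8 Pa / 29150 Pa/m = 23533 m
= 23.533 km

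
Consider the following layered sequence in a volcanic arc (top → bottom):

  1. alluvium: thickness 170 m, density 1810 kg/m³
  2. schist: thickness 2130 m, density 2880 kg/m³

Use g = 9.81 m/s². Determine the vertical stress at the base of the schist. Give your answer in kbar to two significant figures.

alluvium: 1810 kg/m³ × 9.81 m/s² × 170 m = 3.019×10^6 Pa = 0.03019 kbar
schist: 2880 kg/m³ × 9.81 m/s² × 2130 m = 6.018×10^7 Pa = 0.6018 kbar
Total = 0.03019 + 0.6018 = 0.63197 kbar

0.63 kbar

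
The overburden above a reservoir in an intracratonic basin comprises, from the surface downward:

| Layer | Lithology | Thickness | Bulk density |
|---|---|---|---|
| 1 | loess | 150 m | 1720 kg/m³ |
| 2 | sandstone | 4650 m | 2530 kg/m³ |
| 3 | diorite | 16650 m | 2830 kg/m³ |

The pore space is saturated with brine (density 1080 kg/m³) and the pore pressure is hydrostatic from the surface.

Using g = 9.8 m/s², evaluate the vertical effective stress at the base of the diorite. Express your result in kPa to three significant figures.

Overburden (lithostatic) stress σ_v:
loess: 1720 kg/m³ × 9.8 m/s² × 150 m = 2.528×10^6 Pa = 2.528 MPa
sandstone: 2530 kg/m³ × 9.8 m/s² × 4650 m = 1.153×10^8 Pa = 115.3 MPa
diorite: 2830 kg/m³ × 9.8 m/s² × 16650 m = 4.618×10^8 Pa = 461.8 MPa
Total = 2.528 + 115.3 + 461.8 = 579.59 MPa
Pore pressure P_p = 1080 kg/m³ × 9.8 m/s² × 21450 m = 2.270×10^8 Pa = 227.0 MPa
Effective stress σ' = σ_v − P_p = 579.6 − 227.0 = 352.56 MPa = 3.5256×10^5 kPa

353000 kPa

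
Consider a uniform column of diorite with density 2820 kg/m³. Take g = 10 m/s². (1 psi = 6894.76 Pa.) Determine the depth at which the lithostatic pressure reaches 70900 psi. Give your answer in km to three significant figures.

17.3 km

h = P/(ρg) = 70900 psi / (2820 kg/m³ × 10 m/s²) = 4.888×10^8 Pa / 28200 Pa/m = 17335 m
= 17.335 km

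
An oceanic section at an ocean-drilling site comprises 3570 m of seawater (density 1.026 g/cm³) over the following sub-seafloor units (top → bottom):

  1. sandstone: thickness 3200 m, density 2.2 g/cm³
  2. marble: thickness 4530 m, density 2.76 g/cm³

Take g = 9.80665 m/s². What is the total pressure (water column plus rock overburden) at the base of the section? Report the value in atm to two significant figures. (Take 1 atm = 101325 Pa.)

2200 atm

seawater: 1026 kg/m³ × 9.80665 m/s² × 3570 m = 3.592×10^7 Pa = 354.5 atm
sandstone: 2200 kg/m³ × 9.80665 m/s² × 3200 m = 6.904×10^7 Pa = 681.4 atm
marble: 2760 kg/m³ × 9.80665 m/s² × 4530 m = 1.226×10^8 Pa = 1210 atm
Total = 354.5 + 681.4 + 1210 = 2245.9 atm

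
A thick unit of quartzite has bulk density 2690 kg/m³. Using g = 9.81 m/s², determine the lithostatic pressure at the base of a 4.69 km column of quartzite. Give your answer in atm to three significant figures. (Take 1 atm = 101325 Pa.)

1220 atm

quartzite: 2690 kg/m³ × 9.81 m/s² × 4690 m = 1.238×10^8 Pa = 1221 atm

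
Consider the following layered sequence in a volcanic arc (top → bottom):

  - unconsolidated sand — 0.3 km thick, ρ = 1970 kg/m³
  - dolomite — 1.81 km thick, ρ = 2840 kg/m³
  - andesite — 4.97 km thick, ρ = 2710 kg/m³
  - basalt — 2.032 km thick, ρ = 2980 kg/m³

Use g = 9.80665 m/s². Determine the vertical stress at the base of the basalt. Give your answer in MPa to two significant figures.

unconsolidated sand: 1970 kg/m³ × 9.80665 m/s² × 300 m = 5.796×10^6 Pa = 5.796 MPa
dolomite: 2840 kg/m³ × 9.80665 m/s² × 1810 m = 5.041×10^7 Pa = 50.41 MPa
andesite: 2710 kg/m³ × 9.80665 m/s² × 4970 m = 1.321×10^8 Pa = 132.1 MPa
basalt: 2980 kg/m³ × 9.80665 m/s² × 2032 m = 5.938×10^7 Pa = 59.38 MPa
Total = 5.796 + 50.41 + 132.1 + 59.38 = 247.67 MPa

250 MPa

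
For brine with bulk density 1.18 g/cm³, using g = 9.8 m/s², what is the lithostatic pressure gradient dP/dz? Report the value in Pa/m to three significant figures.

dP/dz = ρg = 1180 kg/m³ × 9.8 m/s² = 11564 Pa/m

11600 Pa/m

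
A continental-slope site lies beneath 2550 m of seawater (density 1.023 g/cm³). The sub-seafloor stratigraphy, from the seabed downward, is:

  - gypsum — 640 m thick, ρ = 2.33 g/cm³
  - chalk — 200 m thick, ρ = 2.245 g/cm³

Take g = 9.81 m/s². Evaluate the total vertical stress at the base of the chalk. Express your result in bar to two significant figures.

seawater: 1023 kg/m³ × 9.81 m/s² × 2550 m = 2.559×10^7 Pa = 255.9 bar
gypsum: 2330 kg/m³ × 9.81 m/s² × 640 m = 1.463×10^7 Pa = 146.3 bar
chalk: 2245 kg/m³ × 9.81 m/s² × 200 m = 4.405×10^6 Pa = 44.05 bar
Total = 255.9 + 146.3 + 44.05 = 446.24 bar

450 bar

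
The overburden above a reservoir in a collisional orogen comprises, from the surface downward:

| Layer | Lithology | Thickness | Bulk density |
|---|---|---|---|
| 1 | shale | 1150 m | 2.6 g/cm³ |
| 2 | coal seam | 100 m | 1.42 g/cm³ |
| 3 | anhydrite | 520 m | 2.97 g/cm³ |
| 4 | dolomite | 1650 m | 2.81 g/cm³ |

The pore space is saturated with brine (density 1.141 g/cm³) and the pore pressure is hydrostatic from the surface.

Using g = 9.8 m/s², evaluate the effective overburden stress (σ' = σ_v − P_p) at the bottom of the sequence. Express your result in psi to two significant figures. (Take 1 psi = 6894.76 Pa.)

Overburden (lithostatic) stress σ_v:
shale: 2600 kg/m³ × 9.8 m/s² × 1150 m = 2.930×10^7 Pa = 29.30 MPa
coal seam: 1420 kg/m³ × 9.8 m/s² × 100 m = 1.392×10^6 Pa = 1.392 MPa
anhydrite: 2970 kg/m³ × 9.8 m/s² × 520 m = 1.514×10^7 Pa = 15.14 MPa
dolomite: 2810 kg/m³ × 9.8 m/s² × 1650 m = 4.544×10^7 Pa = 45.44 MPa
Total = 29.30 + 1.392 + 15.14 + 45.44 = 91.266 MPa
Pore pressure P_p = 1141 kg/m³ × 9.8 m/s² × 3420 m = 3.824×10^7 Pa = 38.24 MPa
Effective stress σ' = σ_v − P_p = 91.27 − 38.24 = 53.025 MPa = 7690.6 psi

7700 psi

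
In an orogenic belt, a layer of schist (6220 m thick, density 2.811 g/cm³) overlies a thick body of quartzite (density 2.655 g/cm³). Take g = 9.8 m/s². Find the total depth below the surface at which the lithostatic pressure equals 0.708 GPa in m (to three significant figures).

26800 m

Pressure at base of upper layers: 2811×9.8×6220 = 1.713×10^8 Pa = 0.1713 GPa
Remaining pressure to be supplied by quartzite: 7.080×10^8 − 1.713×10^8 = 5.367×10^8 Pa
Additional depth in quartzite = 5.367×10^8 Pa / (2655 kg/m³ × 9.8 m/s²) = 20625 m
Total depth = 6220 m + 20625 m = 26845 m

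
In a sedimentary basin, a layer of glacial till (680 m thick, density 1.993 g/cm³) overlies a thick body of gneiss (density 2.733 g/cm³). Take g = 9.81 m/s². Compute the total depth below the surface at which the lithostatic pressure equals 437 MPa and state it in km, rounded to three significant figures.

Pressure at base of upper layers: 1993×9.81×680 = 1.329×10^7 Pa = 13.29 MPa
Remaining pressure to be supplied by gneiss: 4.370×10^8 − 1.329×10^7 = 4.237×10^8 Pa
Additional depth in gneiss = 4.237×10^8 Pa / (2733 kg/m³ × 9.81 m/s²) = 15804 m
Total depth = 680 m + 15804 m = 16484 m
= 16.484 km

16.5 km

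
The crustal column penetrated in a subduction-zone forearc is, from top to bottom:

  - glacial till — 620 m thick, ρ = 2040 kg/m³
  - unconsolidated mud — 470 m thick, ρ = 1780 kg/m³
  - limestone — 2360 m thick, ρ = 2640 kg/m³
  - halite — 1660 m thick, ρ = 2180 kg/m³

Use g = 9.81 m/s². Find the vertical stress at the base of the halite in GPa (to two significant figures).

0.12 GPa

glacial till: 2040 kg/m³ × 9.81 m/s² × 620 m = 1.241×10^7 Pa = 0.01241 GPa
unconsolidated mud: 1780 kg/m³ × 9.81 m/s² × 470 m = 8.207×10^6 Pa = 8.207×10^-3 GPa
limestone: 2640 kg/m³ × 9.81 m/s² × 2360 m = 6.112×10^7 Pa = 0.06112 GPa
halite: 2180 kg/m³ × 9.81 m/s² × 1660 m = 3.550×10^7 Pa = 0.03550 GPa
Total = 0.01241 + 8.207×10^-3 + 0.06112 + 0.03550 = 0.11724 GPa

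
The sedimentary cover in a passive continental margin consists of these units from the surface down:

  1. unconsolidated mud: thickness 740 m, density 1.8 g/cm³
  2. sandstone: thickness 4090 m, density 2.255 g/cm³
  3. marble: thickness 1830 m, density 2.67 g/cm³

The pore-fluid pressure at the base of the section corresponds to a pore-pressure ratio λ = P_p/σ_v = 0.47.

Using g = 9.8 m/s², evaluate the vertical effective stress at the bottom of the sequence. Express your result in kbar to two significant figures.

0.80 kbar

Overburden (lithostatic) stress σ_v:
unconsolidated mud: 1800 kg/m³ × 9.8 m/s² × 740 m = 1.305×10^7 Pa = 13.05 MPa
sandstone: 2255 kg/m³ × 9.8 m/s² × 4090 m = 9.038×10^7 Pa = 90.38 MPa
marble: 2670 kg/m³ × 9.8 m/s² × 1830 m = 4.788×10^7 Pa = 47.88 MPa
Total = 13.05 + 90.38 + 47.88 = 151.32 MPa
Pore pressure P_p = λ·σ_v = 0.47 × 151.3 MPa = 71.12 MPa
Effective stress σ' = σ_v − P_p = 151.3 − 71.12 = 80.201 MPa = 0.80201 kbar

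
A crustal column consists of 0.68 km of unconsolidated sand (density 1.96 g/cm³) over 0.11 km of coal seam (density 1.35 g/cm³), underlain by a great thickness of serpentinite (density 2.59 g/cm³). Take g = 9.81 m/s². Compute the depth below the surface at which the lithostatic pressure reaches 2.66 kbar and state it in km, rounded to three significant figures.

Pressure at base of upper layers: 1960×9.81×680 + 1350×9.81×110 = 1.453×10^7 Pa = 0.1453 kbar
Remaining pressure to be supplied by serpentinite: 2.660×10^8 − 1.453×10^7 = 2.515×10^8 Pa
Additional depth in serpentinite = 2.515×10^8 Pa / (2590 kg/m³ × 9.81 m/s²) = 9897.3 m
Total depth = 790 m + 9897.3 m = 10687 m
= 10.687 km

10.7 km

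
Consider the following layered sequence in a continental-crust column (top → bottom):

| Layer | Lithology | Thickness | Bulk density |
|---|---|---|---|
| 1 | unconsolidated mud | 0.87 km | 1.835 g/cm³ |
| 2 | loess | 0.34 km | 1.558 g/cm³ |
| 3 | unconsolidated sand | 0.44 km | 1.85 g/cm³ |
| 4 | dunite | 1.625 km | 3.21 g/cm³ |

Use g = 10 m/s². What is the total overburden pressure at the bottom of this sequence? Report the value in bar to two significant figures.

unconsolidated mud: 1835 kg/m³ × 10 m/s² × 870 m = 1.596×10^7 Pa = 159.6 bar
loess: 1558 kg/m³ × 10 m/s² × 340 m = 5.297×10^6 Pa = 52.97 bar
unconsolidated sand: 1850 kg/m³ × 10 m/s² × 440 m = 8.140×10^6 Pa = 81.40 bar
dunite: 3210 kg/m³ × 10 m/s² × 1625 m = 5.216×10^7 Pa = 521.6 bar
Total = 159.6 + 52.97 + 81.40 + 521.6 = 815.64 bar

820 bar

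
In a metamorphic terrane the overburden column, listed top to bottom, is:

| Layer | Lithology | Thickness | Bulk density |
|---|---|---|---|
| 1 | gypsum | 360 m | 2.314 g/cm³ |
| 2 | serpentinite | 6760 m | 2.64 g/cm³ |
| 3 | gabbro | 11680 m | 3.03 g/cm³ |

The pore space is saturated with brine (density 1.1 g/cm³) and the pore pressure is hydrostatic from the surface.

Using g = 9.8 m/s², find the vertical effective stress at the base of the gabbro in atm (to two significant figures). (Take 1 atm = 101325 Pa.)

Overburden (lithostatic) stress σ_v:
gypsum: 2314 kg/m³ × 9.8 m/s² × 360 m = 8.164×10^6 Pa = 8.164 MPa
serpentinite: 2640 kg/m³ × 9.8 m/s² × 6760 m = 1.749×10^8 Pa = 174.9 MPa
gabbro: 3030 kg/m³ × 9.8 m/s² × 11680 m = 3.468×10^8 Pa = 346.8 MPa
Total = 8.164 + 174.9 + 346.8 = 529.88 MPa
Pore pressure P_p = 1100 kg/m³ × 9.8 m/s² × 18800 m = 2.027×10^8 Pa = 202.7 MPa
Effective stress σ' = σ_v − P_p = 529.9 − 202.7 = 327.22 MPa = 3229.4 atm

3200 atm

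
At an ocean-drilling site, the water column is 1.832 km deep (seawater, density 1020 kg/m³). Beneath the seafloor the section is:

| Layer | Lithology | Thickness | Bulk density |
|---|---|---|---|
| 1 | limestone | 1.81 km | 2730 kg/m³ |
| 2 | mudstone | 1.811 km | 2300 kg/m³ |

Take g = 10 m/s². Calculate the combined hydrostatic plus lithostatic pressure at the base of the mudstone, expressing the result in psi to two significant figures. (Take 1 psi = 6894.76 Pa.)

16000 psi

seawater: 1020 kg/m³ × 10 m/s² × 1832 m = 1.869×10^7 Pa = 2710 psi
limestone: 2730 kg/m³ × 10 m/s² × 1810 m = 4.941×10^7 Pa = 7167 psi
mudstone: 2300 kg/m³ × 10 m/s² × 1811 m = 4.165×10^7 Pa = 6041 psi
Total = 2710 + 7167 + 6041 = 15918 psi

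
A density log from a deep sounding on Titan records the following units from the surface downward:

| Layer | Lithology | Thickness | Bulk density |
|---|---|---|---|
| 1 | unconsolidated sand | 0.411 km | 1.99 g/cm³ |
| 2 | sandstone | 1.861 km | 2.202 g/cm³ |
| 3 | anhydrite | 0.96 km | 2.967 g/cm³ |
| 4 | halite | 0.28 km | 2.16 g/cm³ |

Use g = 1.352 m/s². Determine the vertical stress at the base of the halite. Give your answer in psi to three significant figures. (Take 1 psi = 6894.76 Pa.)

1640 psi

unconsolidated sand: 1990 kg/m³ × 1.352 m/s² × 411 m = 1.106×10^6 Pa = 160.4 psi
sandstone: 2202 kg/m³ × 1.352 m/s² × 1861 m = 5.540×10^6 Pa = 803.6 psi
anhydrite: 2967 kg/m³ × 1.352 m/s² × 960 m = 3.851×10^6 Pa = 558.5 psi
halite: 2160 kg/m³ × 1.352 m/s² × 280 m = 8.177×10^5 Pa = 118.6 psi
Total = 160.4 + 803.6 + 558.5 + 118.6 = 1641.1 psi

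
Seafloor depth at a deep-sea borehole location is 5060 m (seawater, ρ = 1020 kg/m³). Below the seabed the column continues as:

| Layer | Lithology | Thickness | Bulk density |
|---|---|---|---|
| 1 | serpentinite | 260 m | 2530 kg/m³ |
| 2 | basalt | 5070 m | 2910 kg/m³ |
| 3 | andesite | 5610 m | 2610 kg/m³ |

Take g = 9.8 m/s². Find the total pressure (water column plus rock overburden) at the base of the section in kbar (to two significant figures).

seawater: 1020 kg/m³ × 9.8 m/s² × 5060 m = 5.058×10^7 Pa = 0.5058 kbar
serpentinite: 2530 kg/m³ × 9.8 m/s² × 260 m = 6.446×10^6 Pa = 0.06446 kbar
basalt: 2910 kg/m³ × 9.8 m/s² × 5070 m = 1.446×10^8 Pa = 1.446 kbar
andesite: 2610 kg/m³ × 9.8 m/s² × 5610 m = 1.435×10^8 Pa = 1.435 kbar
Total = 0.5058 + 0.06446 + 1.446 + 1.435 = 3.4511 kbar

3.5 kbar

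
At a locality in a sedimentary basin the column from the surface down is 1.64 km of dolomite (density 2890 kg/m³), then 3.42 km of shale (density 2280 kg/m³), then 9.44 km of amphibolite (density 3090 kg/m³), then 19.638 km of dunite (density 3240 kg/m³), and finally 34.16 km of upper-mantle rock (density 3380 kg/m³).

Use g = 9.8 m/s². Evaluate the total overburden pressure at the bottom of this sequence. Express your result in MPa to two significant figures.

2200 MPa

dolomite: 2890 kg/m³ × 9.8 m/s² × 1640 m = 4.645×10^7 Pa = 46.45 MPa
shale: 2280 kg/m³ × 9.8 m/s² × 3420 m = 7.642×10^7 Pa = 76.42 MPa
amphibolite: 3090 kg/m³ × 9.8 m/s² × 9440 m = 2.859×10^8 Pa = 285.9 MPa
dunite: 3240 kg/m³ × 9.8 m/s² × 19638 m = 6.235×10^8 Pa = 623.5 MPa
upper-mantle rock: 3380 kg/m³ × 9.8 m/s² × 34160 m = 1.132×10^9 Pa = 1132 MPa
Total = 46.45 + 76.42 + 285.9 + 623.5 + 1132 = 2163.8 MPa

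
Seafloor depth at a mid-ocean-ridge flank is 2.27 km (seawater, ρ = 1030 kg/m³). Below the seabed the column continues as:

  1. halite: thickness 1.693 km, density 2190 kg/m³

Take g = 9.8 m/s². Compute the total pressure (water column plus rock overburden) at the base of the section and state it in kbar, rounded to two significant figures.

seawater: 1030 kg/m³ × 9.8 m/s² × 2270 m = 2.291×10^7 Pa = 0.2291 kbar
halite: 2190 kg/m³ × 9.8 m/s² × 1693 m = 3.634×10^7 Pa = 0.3634 kbar
Total = 0.2291 + 0.3634 = 0.59249 kbar

0.59 kbar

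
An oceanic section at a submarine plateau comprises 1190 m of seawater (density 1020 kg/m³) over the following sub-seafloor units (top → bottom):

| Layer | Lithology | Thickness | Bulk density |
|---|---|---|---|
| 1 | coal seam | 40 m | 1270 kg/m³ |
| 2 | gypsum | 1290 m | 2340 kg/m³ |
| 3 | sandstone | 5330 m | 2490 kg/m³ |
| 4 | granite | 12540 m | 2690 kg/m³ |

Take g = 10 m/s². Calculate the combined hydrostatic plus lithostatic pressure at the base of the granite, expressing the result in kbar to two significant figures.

seawater: 1020 kg/m³ × 10 m/s² × 1190 m = 1.214×10^7 Pa = 0.1214 kbar
coal seam: 1270 kg/m³ × 10 m/s² × 40 m = 5.080×10^5 Pa = 5.080×10^-3 kbar
gypsum: 2340 kg/m³ × 10 m/s² × 1290 m = 3.019×10^7 Pa = 0.3019 kbar
sandstone: 2490 kg/m³ × 10 m/s² × 5330 m = 1.327×10^8 Pa = 1.327 kbar
granite: 2690 kg/m³ × 10 m/s² × 12540 m = 3.373×10^8 Pa = 3.373 kbar
Total = 0.1214 + 5.080×10^-3 + 0.3019 + 1.327 + 3.373 = 5.1288 kbar

5.1 kbar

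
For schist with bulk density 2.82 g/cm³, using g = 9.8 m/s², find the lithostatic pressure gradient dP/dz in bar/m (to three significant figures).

dP/dz = ρg = 2820 kg/m³ × 9.8 m/s² = 27636 Pa/m
= 27636 Pa/m × (1 bar/m / 1.0000×10^5 Pa/m) = 0.27636 bar/m

0.276 bar/m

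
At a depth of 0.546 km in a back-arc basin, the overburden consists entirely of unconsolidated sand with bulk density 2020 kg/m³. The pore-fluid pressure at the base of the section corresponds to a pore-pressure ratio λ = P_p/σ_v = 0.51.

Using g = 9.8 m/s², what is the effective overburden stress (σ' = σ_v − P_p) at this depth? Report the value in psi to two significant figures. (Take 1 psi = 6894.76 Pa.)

Overburden (lithostatic) stress σ_v:
unconsolidated sand: 2020 kg/m³ × 9.8 m/s² × 546 m = 1.081×10^7 Pa = 10.81 MPa
Pore pressure P_p = λ·σ_v = 0.51 × 10.81 MPa = 5.512 MPa
Effective stress σ' = σ_v − P_p = 10.81 − 5.512 = 5.2962 MPa = 768.15 psi

770 psi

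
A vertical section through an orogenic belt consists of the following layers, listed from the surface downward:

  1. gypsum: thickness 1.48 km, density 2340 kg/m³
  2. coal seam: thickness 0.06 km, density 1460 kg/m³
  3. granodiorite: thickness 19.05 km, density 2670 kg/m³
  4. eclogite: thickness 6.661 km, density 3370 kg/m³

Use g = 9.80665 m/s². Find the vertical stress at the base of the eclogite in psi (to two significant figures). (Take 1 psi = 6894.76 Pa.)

gypsum: 2340 kg/m³ × 9.80665 m/s² × 1480 m = 3.396×10^7 Pa = 4926 psi
coal seam: 1460 kg/m³ × 9.80665 m/s² × 60 m = 8.591×10^5 Pa = 124.6 psi
granodiorite: 2670 kg/m³ × 9.80665 m/s² × 19050 m = 4.988×10^8 Pa = 72345 psi
eclogite: 3370 kg/m³ × 9.80665 m/s² × 6661 m = 2.201×10^8 Pa = 31928 psi
Total = 4926 + 124.6 + 72345 + 31928 = 1.0932×10^5 psi

110000 psi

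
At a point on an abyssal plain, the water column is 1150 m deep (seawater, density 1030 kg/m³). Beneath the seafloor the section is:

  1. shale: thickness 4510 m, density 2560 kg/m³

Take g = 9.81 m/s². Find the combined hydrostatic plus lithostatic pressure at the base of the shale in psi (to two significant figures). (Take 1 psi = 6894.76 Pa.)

18000 psi

seawater: 1030 kg/m³ × 9.81 m/s² × 1150 m = 1.162×10^7 Pa = 1685 psi
shale: 2560 kg/m³ × 9.81 m/s² × 4510 m = 1.133×10^8 Pa = 16427 psi
Total = 1685 + 16427 = 18113 psi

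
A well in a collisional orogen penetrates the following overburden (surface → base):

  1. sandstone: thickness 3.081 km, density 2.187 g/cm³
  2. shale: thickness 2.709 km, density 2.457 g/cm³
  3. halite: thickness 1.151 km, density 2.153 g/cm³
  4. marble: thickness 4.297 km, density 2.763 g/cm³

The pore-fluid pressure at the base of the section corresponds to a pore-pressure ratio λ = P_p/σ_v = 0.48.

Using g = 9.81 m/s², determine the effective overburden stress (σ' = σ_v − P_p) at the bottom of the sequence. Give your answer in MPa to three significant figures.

Overburden (lithostatic) stress σ_v:
sandstone: 2187 kg/m³ × 9.81 m/s² × 3081 m = 6.610×10^7 Pa = 66.10 MPa
shale: 2457 kg/m³ × 9.81 m/s² × 2709 m = 6.530×10^7 Pa = 65.30 MPa
halite: 2153 kg/m³ × 9.81 m/s² × 1151 m = 2.431×10^7 Pa = 24.31 MPa
marble: 2763 kg/m³ × 9.81 m/s² × 4297 m = 1.165×10^8 Pa = 116.5 MPa
Total = 66.10 + 65.30 + 24.31 + 116.5 = 272.18 MPa
Pore pressure P_p = λ·σ_v = 0.48 × 272.2 MPa = 130.6 MPa
Effective stress σ' = σ_v − P_p = 272.2 − 130.6 = 141.53 MPa

142 MPa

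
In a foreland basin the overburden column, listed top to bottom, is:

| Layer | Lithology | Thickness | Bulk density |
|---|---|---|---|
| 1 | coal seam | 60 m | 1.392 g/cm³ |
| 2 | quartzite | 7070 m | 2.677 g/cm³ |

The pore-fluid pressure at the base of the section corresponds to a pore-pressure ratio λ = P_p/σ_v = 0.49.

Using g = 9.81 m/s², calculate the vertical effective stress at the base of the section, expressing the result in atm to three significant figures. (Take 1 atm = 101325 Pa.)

939 atm

Overburden (lithostatic) stress σ_v:
coal seam: 1392 kg/m³ × 9.81 m/s² × 60 m = 8.193×10^5 Pa = 0.8193 MPa
quartzite: 2677 kg/m³ × 9.81 m/s² × 7070 m = 1.857×10^8 Pa = 185.7 MPa
Total = 0.8193 + 185.7 = 186.49 MPa
Pore pressure P_p = λ·σ_v = 0.49 × 186.5 MPa = 91.38 MPa
Effective stress σ' = σ_v − P_p = 186.5 − 91.38 = 95.108 MPa = 938.65 atm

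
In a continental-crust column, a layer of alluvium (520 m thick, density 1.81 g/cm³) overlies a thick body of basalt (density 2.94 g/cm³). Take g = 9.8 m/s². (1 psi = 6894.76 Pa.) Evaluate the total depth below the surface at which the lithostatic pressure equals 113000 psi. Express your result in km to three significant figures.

Pressure at base of upper layers: 1810×9.8×520 = 9.224×10^6 Pa = 1338 psi
Remaining pressure to be supplied by basalt: 7.791×10^8 − 9.224×10^6 = 7.699×10^8 Pa
Additional depth in basalt = 7.699×10^8 Pa / (2940 kg/m³ × 9.8 m/s²) = 26721 m
Total depth = 520 m + 26721 m = 27241 m
= 27.241 km

27.2 km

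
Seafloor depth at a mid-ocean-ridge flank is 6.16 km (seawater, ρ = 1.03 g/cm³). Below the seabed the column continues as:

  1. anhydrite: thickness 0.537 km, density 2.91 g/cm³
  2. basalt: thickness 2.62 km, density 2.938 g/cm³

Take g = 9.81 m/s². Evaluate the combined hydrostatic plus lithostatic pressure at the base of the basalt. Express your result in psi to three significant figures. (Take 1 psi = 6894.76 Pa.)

seawater: 1030 kg/m³ × 9.81 m/s² × 6160 m = 6.224×10^7 Pa = 9028 psi
anhydrite: 2910 kg/m³ × 9.81 m/s² × 537 m = 1.533×10^7 Pa = 2223 psi
basalt: 2938 kg/m³ × 9.81 m/s² × 2620 m = 7.551×10^7 Pa = 10952 psi
Total = 9028 + 2223 + 10952 = 22203 psi

22200 psi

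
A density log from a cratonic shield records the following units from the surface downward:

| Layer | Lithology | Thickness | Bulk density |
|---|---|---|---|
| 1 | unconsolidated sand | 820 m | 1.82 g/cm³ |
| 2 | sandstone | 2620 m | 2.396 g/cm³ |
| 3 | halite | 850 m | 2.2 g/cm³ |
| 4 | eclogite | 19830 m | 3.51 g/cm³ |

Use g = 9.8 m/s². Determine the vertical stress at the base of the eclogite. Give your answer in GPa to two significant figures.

unconsolidated sand: 1820 kg/m³ × 9.8 m/s² × 820 m = 1.463×10^7 Pa = 0.01463 GPa
sandstone: 2396 kg/m³ × 9.8 m/s² × 2620 m = 6.152×10^7 Pa = 0.06152 GPa
halite: 2200 kg/m³ × 9.8 m/s² × 850 m = 1.833×10^7 Pa = 0.01833 GPa
eclogite: 3510 kg/m³ × 9.8 m/s² × 19830 m = 6.821×10^8 Pa = 0.6821 GPa
Total = 0.01463 + 0.06152 + 0.01833 + 0.6821 = 0.77658 GPa

0.78 GPa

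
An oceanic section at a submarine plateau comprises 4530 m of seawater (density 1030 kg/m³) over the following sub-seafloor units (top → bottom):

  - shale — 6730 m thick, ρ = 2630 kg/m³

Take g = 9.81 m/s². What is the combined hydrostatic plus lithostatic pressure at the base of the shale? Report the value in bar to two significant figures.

2200 bar

seawater: 1030 kg/m³ × 9.81 m/s² × 4530 m = 4.577×10^7 Pa = 457.7 bar
shale: 2630 kg/m³ × 9.81 m/s² × 6730 m = 1.736×10^8 Pa = 1736 bar
Total = 457.7 + 1736 = 2194.1 bar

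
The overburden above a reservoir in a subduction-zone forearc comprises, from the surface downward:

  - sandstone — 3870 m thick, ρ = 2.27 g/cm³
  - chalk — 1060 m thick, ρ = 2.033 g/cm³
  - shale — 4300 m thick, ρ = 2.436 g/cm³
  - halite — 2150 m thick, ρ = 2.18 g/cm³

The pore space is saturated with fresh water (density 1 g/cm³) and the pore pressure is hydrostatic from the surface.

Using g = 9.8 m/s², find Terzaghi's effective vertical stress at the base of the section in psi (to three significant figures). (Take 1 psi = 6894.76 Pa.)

Overburden (lithostatic) stress σ_v:
sandstone: 2270 kg/m³ × 9.8 m/s² × 3870 m = 8.609×10^7 Pa = 86.09 MPa
chalk: 2033 kg/m³ × 9.8 m/s² × 1060 m = 2.112×10^7 Pa = 21.12 MPa
shale: 2436 kg/m³ × 9.8 m/s² × 4300 m = 1.027×10^8 Pa = 102.7 MPa
halite: 2180 kg/m³ × 9.8 m/s² × 2150 m = 4.593×10^7 Pa = 45.93 MPa
Total = 86.09 + 21.12 + 102.7 + 45.93 = 255.80 MPa
Pore pressure P_p = 1000 kg/m³ × 9.8 m/s² × 11380 m = 1.115×10^8 Pa = 111.5 MPa
Effective stress σ' = σ_v − P_p = 255.8 − 111.5 = 144.27 MPa = 20925 psi

20900 psi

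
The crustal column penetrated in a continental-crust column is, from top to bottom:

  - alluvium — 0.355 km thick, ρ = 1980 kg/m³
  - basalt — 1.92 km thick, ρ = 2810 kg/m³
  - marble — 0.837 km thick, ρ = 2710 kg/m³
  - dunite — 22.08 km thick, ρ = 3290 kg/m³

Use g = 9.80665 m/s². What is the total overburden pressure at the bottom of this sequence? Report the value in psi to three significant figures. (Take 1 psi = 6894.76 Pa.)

alluvium: 1980 kg/m³ × 9.80665 m/s² × 355 m = 6.893×10^6 Pa = 999.8 psi
basalt: 2810 kg/m³ × 9.80665 m/s² × 1920 m = 5.291×10^7 Pa = 7674 psi
marble: 2710 kg/m³ × 9.80665 m/s² × 837 m = 2.224×10^7 Pa = 3226 psi
dunite: 3290 kg/m³ × 9.80665 m/s² × 22080 m = 7.124×10^8 Pa = 1.033×10^5 psi
Total = 999.8 + 7674 + 3226 + 1.033×10^5 = 1.1522×10^5 psi

115000 psi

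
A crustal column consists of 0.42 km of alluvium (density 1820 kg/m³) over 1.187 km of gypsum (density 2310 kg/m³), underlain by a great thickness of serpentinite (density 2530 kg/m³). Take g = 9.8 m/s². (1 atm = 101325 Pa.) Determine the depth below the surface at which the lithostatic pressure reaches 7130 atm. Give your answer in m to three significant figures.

29400 m

Pressure at base of upper layers: 1820×9.8×420 + 2310×9.8×1187 = 3.436×10^7 Pa = 339.1 atm
Remaining pressure to be supplied by serpentinite: 7.224×10^8 − 3.436×10^7 = 6.881×10^8 Pa
Additional depth in serpentinite = 6.881×10^8 Pa / (2530 kg/m³ × 9.8 m/s²) = 27752 m
Total depth = 1607 m + 27752 m = 29359 m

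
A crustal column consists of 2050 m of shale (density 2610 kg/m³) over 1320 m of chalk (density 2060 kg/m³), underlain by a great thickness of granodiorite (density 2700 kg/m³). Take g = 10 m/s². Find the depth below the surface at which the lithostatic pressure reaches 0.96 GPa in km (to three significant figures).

Pressure at base of upper layers: 2610×10×2050 + 2060×10×1320 = 8.070×10^7 Pa = 0.08070 GPa
Remaining pressure to be supplied by granodiorite: 9.600×10^8 − 8.070×10^7 = 8.793×10^8 Pa
Additional depth in granodiorite = 8.793×10^8 Pa / (2700 kg/m³ × 10 m/s²) = 32567 m
Total depth = 3370 m + 32567 m = 35937 m
= 35.937 km

35.9 km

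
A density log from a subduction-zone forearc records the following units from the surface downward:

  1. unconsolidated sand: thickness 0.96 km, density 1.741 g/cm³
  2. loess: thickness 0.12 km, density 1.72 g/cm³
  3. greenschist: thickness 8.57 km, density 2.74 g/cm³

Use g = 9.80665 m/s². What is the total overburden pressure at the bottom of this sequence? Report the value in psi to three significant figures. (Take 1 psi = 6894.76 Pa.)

unconsolidated sand: 1741 kg/m³ × 9.80665 m/s² × 960 m = 1.639×10^7 Pa = 2377 psi
loess: 1720 kg/m³ × 9.80665 m/s² × 120 m = 2.024×10^6 Pa = 293.6 psi
greenschist: 2740 kg/m³ × 9.80665 m/s² × 8570 m = 2.303×10^8 Pa = 33399 psi
Total = 2377 + 293.6 + 33399 = 36070 psi

36100 psi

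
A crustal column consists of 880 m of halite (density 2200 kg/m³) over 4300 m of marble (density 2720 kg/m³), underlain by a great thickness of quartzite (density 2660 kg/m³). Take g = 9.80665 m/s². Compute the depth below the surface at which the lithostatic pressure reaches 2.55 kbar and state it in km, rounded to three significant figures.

Pressure at base of upper layers: 2200×9.80665×880 + 2720×9.80665×4300 = 1.337×10^8 Pa = 1.337 kbar
Remaining pressure to be supplied by quartzite: 2.550×10^8 − 1.337×10^8 = 1.213×10^8 Pa
Additional depth in quartzite = 1.213×10^8 Pa / (2660 kg/m³ × 9.80665 m/s²) = 4650.7 m
Total depth = 5180 m + 4650.7 m = 9830.7 m
= 9.8307 km

9.83 km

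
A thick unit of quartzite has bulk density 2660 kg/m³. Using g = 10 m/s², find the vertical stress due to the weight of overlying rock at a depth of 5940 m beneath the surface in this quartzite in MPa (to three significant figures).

quartzite: 2660 kg/m³ × 10 m/s² × 5940 m = 1.580×10^8 Pa = 158.0 MPa

158 MPa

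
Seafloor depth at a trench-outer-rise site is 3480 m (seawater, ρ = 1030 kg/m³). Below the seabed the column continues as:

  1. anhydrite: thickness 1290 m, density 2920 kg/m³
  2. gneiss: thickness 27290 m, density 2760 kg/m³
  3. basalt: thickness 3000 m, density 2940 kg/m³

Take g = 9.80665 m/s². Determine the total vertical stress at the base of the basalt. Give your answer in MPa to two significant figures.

seawater: 1030 kg/m³ × 9.80665 m/s² × 3480 m = 3.515×10^7 Pa = 35.15 MPa
anhydrite: 2920 kg/m³ × 9.80665 m/s² × 1290 m = 3.694×10^7 Pa = 36.94 MPa
gneiss: 2760 kg/m³ × 9.80665 m/s² × 27290 m = 7.386×10^8 Pa = 738.6 MPa
basalt: 2940 kg/m³ × 9.80665 m/s² × 3000 m = 8.649×10^7 Pa = 86.49 MPa
Total = 35.15 + 36.94 + 738.6 + 86.49 = 897.23 MPa

900 MPa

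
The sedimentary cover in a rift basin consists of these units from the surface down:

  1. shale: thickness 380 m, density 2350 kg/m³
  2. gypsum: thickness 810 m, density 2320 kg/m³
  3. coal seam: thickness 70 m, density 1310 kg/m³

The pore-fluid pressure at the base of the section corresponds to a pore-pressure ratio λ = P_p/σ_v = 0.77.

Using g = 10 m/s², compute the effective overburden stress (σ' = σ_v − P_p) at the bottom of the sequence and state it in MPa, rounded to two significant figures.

Overburden (lithostatic) stress σ_v:
shale: 2350 kg/m³ × 10 m/s² × 380 m = 8.930×10^6 Pa = 8.930 MPa
gypsum: 2320 kg/m³ × 10 m/s² × 810 m = 1.879×10^7 Pa = 18.79 MPa
coal seam: 1310 kg/m³ × 10 m/s² × 70 m = 9.170×10^5 Pa = 0.9170 MPa
Total = 8.930 + 18.79 + 0.9170 = 28.639 MPa
Pore pressure P_p = λ·σ_v = 0.77 × 28.64 MPa = 22.05 MPa
Effective stress σ' = σ_v − P_p = 28.64 − 22.05 = 6.5870 MPa

6.6 MPa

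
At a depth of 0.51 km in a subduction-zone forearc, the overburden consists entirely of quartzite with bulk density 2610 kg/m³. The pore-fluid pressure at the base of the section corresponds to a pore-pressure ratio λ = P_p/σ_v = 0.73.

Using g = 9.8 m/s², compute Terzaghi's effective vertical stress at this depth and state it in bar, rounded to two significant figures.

Overburden (lithostatic) stress σ_v:
quartzite: 2610 kg/m³ × 9.8 m/s² × 510 m = 1.304×10^7 Pa = 13.04 MPa
Pore pressure P_p = λ·σ_v = 0.73 × 13.04 MPa = 9.523 MPa
Effective stress σ' = σ_v − P_p = 13.04 − 9.523 = 3.5221 MPa = 35.221 bar

35 bar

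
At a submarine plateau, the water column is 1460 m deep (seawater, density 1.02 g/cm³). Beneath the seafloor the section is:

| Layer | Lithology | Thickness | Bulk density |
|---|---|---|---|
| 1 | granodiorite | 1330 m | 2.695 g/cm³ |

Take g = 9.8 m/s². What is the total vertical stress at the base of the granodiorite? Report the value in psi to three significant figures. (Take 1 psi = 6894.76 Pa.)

seawater: 1020 kg/m³ × 9.8 m/s² × 1460 m = 1.459×10^7 Pa = 2117 psi
granodiorite: 2695 kg/m³ × 9.8 m/s² × 1330 m = 3.513×10^7 Pa = 5095 psi
Total = 2117 + 5095 = 7211.4 psi

7210 psi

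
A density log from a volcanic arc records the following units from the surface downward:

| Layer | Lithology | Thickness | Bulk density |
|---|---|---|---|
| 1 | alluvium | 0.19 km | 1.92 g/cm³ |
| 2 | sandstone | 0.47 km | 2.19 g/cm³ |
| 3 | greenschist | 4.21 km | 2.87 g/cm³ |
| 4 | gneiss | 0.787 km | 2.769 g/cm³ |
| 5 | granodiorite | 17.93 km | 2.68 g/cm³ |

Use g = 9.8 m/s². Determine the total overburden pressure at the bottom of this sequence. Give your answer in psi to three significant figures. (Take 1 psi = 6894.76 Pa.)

90600 psi

alluvium: 1920 kg/m³ × 9.8 m/s² × 190 m = 3.575×10^6 Pa = 518.5 psi
sandstone: 2190 kg/m³ × 9.8 m/s² × 470 m = 1.009×10^7 Pa = 1463 psi
greenschist: 2870 kg/m³ × 9.8 m/s² × 4210 m = 1.184×10^8 Pa = 17174 psi
gneiss: 2769 kg/m³ × 9.8 m/s² × 787 m = 2.136×10^7 Pa = 3097 psi
granodiorite: 2680 kg/m³ × 9.8 m/s² × 17930 m = 4.709×10^8 Pa = 68300 psi
Total = 518.5 + 1463 + 17174 + 3097 + 68300 = 90553 psi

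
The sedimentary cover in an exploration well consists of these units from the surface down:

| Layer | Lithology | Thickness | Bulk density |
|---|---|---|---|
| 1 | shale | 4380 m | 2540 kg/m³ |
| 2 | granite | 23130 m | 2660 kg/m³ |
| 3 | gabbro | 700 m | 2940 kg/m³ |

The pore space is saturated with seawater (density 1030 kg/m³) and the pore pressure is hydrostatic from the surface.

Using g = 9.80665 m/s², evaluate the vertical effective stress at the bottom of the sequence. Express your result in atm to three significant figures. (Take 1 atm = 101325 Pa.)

Overburden (lithostatic) stress σ_v:
shale: 2540 kg/m³ × 9.80665 m/s² × 4380 m = 1.091×10^8 Pa = 109.1 MPa
granite: 2660 kg/m³ × 9.80665 m/s² × 23130 m = 6.034×10^8 Pa = 603.4 MPa
gabbro: 2940 kg/m³ × 9.80665 m/s² × 700 m = 2.018×10^7 Pa = 20.18 MPa
Total = 109.1 + 603.4 + 20.18 = 732.65 MPa
Pore pressure P_p = 1030 kg/m³ × 9.80665 m/s² × 28210 m = 2.849×10^8 Pa = 284.9 MPa
Effective stress σ' = σ_v − P_p = 732.6 − 284.9 = 447.70 MPa = 4418.5 atm

4420 atm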